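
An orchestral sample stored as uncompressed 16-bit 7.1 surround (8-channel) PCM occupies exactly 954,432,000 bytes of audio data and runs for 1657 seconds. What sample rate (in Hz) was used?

36,000 Hz

Bytes = sample_rate × seconds × bytes_per_sample × channels.
sample_rate = 954,432,000 / (1,657 × 2 × 8) = 954,432,000 / 26,512 = 36,000 Hz.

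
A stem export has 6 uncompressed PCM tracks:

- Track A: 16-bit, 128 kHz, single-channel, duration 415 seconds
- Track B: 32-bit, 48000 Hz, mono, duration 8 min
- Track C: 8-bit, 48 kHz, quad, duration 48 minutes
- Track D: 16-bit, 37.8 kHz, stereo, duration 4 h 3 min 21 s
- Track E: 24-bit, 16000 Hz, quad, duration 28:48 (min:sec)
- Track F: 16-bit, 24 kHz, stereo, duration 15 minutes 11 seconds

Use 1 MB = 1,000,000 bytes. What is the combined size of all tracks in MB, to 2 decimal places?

3378.26 MB

Track A: 128,000 × 415 × 2 × 1 = 106,240,000 bytes.
Track B: 8 min = 480 s; 48,000 × 480 × 4 × 1 = 92,160,000 bytes.
Track C: 48 minutes = 2,880 s; 48,000 × 2,880 × 1 × 4 = 552,960,000 bytes.
Track D: 4 h 3 min 21 s = 14,601 s; 37,800 × 14,601 × 2 × 2 = 2,207,671,200 bytes.
Track E: 28:48 (min:sec) = 1,728 s; 16,000 × 1,728 × 3 × 4 = 331,776,000 bytes.
Track F: 15 minutes 11 seconds = 911 s; 24,000 × 911 × 2 × 2 = 87,456,000 bytes.
Total = 3,378,263,200 bytes = 3378.26 MB.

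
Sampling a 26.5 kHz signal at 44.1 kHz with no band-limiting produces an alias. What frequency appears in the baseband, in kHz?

17.6 kHz

Nyquist = 44,100/2 = 22,050 Hz; 26,500 Hz exceeds it.
Alias = |26,500 − 1×44,100| = |26,500 − 44,100| = 17,600 Hz = 17.6 kHz.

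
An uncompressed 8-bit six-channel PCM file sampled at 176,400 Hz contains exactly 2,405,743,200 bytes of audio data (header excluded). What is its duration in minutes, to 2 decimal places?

37.88 minutes

Byte rate = 176,400 × 1 × 6 = 1,058,400 bytes/s.
Duration = 2,405,743,200 / 1,058,400 = 2,273 s.
2,273 s / 60 = 37.88 minutes.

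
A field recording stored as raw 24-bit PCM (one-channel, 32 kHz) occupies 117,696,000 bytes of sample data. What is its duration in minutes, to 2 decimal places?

20.43 minutes

Byte rate = 32,000 × 3 × 1 = 96,000 bytes/s.
Duration = 117,696,000 / 96,000 = 1,226 s.
1,226 s / 60 = 20.43 minutes.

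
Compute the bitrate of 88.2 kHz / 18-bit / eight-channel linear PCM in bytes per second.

Bit rate = 88,200 × 18 × 8 = 12,700,800 bits/s.
12,700,800 / 8 = 1,587,600 bytes/s.

1,587,600 bytes/s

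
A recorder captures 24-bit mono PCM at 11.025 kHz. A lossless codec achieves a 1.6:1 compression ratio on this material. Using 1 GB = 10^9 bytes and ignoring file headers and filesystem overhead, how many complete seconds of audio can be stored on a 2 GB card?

96,749 seconds

Uncompressed byte rate = 11,025 × 3 × 1 = 33,075 bytes/s.
After 1.6:1 compression, effective rate ≈ 20671.88 bytes/s.
Capacity = 2 × 1,000,000,000 = 2,000,000,000 bytes.
2,000,000,000 / effective rate ≈ 96749.81 s → 96,749 seconds.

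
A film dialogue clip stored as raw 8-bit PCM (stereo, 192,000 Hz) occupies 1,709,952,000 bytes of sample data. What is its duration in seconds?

4,453 seconds

Byte rate = 192,000 × 1 × 2 = 384,000 bytes/s.
Duration = 1,709,952,000 / 384,000 = 4,453 s.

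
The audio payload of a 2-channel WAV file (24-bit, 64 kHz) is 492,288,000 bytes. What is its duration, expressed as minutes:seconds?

21:22

Byte rate = 64,000 × 3 × 2 = 384,000 bytes/s.
Duration = 492,288,000 / 384,000 = 1,282 s.
1,282 s = 21:22.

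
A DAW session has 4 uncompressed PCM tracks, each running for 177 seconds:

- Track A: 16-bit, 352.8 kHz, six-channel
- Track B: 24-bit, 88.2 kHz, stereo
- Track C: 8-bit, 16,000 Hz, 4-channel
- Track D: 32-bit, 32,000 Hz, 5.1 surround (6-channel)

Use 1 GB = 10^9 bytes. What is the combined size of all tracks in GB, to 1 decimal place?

Track A: 352,800 × 177 × 2 × 6 = 749,347,200 bytes.
Track B: 88,200 × 177 × 3 × 2 = 93,668,400 bytes.
Track C: 16,000 × 177 × 1 × 4 = 11,328,000 bytes.
Track D: 32,000 × 177 × 4 × 6 = 135,936,000 bytes.
Total = 990,279,600 bytes = 1.0 GB.

1.0 GB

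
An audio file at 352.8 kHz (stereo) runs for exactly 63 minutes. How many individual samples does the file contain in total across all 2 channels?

exactly 63 minutes = 3,780 s.
352,800 × 3,780 s × 2 ch = 2,667,168,000 samples.

2,667,168,000 samples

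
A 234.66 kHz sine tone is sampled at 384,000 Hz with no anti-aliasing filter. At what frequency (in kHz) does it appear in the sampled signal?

149.34 kHz

Nyquist = 384,000/2 = 192,000 Hz; 234,660 Hz exceeds it.
Alias = |234,660 − 1×384,000| = |234,660 − 384,000| = 149,340 Hz = 149.34 kHz.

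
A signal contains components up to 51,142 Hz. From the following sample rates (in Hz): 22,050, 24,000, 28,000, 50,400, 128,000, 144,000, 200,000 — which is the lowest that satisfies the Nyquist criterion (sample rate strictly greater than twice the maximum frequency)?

Need sample rate > 2 × 51,142 = 102,284 Hz.
Lowest listed rate above 102,284 Hz is 128,000 Hz.

128,000 Hz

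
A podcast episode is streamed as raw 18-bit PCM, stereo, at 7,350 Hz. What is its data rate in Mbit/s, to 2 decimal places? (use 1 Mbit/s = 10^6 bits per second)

0.26 Mbit/s

Bit rate = 7,350 × 18 × 2 = 264,600 bits/s.
= 0.26 Mbit/s.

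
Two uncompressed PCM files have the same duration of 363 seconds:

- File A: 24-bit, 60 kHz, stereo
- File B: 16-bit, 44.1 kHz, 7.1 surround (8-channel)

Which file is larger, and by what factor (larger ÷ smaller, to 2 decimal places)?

File A: 60,000 × 3 × 2 = 360,000 bytes/s.
File B: 44,100 × 2 × 8 = 705,600 bytes/s.
File B is larger; ratio = 256,132,800 / 130,680,000 = 1.96.

File B, by a factor of 1.96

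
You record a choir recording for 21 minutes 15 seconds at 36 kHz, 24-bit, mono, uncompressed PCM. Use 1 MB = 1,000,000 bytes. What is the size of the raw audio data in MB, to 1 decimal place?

Duration = 21 minutes 15 seconds = 1,275 s.
Bytes = 36,000 samples/s × 1,275 s × 3 bytes/sample × 1 ch = 137,700,000 bytes.
137,700,000 / 1,000,000 = 137.7 MB.

137.7 MB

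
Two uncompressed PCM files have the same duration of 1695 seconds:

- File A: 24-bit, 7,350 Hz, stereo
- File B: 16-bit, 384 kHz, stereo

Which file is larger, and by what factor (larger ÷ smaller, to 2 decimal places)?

File A: 7,350 × 3 × 2 = 44,100 bytes/s.
File B: 384,000 × 2 × 2 = 1,536,000 bytes/s.
File B is larger; ratio = 2,603,520,000 / 74,749,500 = 34.83.

File B, by a factor of 34.83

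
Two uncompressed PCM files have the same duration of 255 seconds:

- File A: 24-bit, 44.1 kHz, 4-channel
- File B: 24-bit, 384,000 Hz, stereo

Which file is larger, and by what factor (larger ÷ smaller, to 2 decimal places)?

File B, by a factor of 4.35

File A: 44,100 × 3 × 4 = 529,200 bytes/s.
File B: 384,000 × 3 × 2 = 2,304,000 bytes/s.
File B is larger; ratio = 587,520,000 / 134,946,000 = 4.35.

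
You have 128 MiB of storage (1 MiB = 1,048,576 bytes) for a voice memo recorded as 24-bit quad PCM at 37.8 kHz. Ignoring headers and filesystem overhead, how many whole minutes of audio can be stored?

4 minutes

Uncompressed byte rate = 37,800 × 3 × 4 = 453,600 bytes/s.
Capacity = 128 × 1,048,576 = 134,217,728 bytes.
134,217,728 / 453,600 ≈ 295.89 s → 4 minutes.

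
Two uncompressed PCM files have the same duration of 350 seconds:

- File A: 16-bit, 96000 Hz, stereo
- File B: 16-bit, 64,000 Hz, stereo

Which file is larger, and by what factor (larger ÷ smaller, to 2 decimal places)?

File A, by a factor of 1.50

File A: 96,000 × 2 × 2 = 384,000 bytes/s.
File B: 64,000 × 2 × 2 = 256,000 bytes/s.
File A is larger; ratio = 134,400,000 / 89,600,000 = 1.50.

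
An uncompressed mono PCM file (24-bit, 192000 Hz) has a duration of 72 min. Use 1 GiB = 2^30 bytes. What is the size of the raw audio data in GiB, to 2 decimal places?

2.32 GiB

Duration = 72 min = 4,320 s.
Bytes = 192,000 samples/s × 4,320 s × 3 bytes/sample × 1 ch = 2,488,320,000 bytes.
2,488,320,000 / 1,073,741,824 = 2.32 GiB.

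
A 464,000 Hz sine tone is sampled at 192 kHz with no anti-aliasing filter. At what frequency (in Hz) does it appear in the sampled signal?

Nyquist = 192,000/2 = 96,000 Hz; 464,000 Hz exceeds it.
Alias = |464,000 − 2×192,000| = |464,000 − 384,000| = 80,000 Hz.

80,000 Hz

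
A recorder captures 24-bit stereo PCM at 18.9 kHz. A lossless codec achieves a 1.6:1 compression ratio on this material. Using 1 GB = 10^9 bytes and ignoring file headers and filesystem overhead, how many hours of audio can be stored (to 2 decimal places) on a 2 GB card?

Uncompressed byte rate = 18,900 × 3 × 2 = 113,400 bytes/s.
After 1.6:1 compression, effective rate ≈ 70875 bytes/s.
Capacity = 2 × 1,000,000,000 = 2,000,000,000 bytes.
2,000,000,000 / effective rate ≈ 28218.69 s → 7.84 hours.

7.84 hours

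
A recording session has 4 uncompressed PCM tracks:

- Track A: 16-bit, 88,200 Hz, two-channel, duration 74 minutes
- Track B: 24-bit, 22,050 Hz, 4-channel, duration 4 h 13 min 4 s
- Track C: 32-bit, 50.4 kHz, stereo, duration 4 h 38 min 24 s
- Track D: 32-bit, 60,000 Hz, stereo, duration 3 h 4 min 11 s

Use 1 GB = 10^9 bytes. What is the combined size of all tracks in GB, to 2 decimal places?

17.62 GB

Track A: 74 minutes = 4,440 s; 88,200 × 4,440 × 2 × 2 = 1,566,432,000 bytes.
Track B: 4 h 13 min 4 s = 15,184 s; 22,050 × 15,184 × 3 × 4 = 4,017,686,400 bytes.
Track C: 4 h 38 min 24 s = 16,704 s; 50,400 × 16,704 × 4 × 2 = 6,735,052,800 bytes.
Track D: 3 h 4 min 11 s = 11,051 s; 60,000 × 11,051 × 4 × 2 = 5,304,480,000 bytes.
Total = 17,623,651,200 bytes = 17.62 GB.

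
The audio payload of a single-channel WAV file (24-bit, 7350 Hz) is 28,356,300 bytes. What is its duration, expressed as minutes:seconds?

Byte rate = 7,350 × 3 × 1 = 22,050 bytes/s.
Duration = 28,356,300 / 22,050 = 1,286 s.
1,286 s = 21:26.

21:26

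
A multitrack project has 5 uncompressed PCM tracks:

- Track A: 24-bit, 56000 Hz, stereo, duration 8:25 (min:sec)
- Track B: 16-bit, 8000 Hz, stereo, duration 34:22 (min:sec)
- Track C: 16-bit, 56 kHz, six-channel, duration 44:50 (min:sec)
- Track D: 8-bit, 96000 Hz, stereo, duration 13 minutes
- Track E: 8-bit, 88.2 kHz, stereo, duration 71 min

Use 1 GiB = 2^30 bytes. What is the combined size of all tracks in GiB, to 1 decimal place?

2.7 GiB

Track A: 8:25 (min:sec) = 505 s; 56,000 × 505 × 3 × 2 = 169,680,000 bytes.
Track B: 34:22 (min:sec) = 2,062 s; 8,000 × 2,062 × 2 × 2 = 65,984,000 bytes.
Track C: 44:50 (min:sec) = 2,690 s; 56,000 × 2,690 × 2 × 6 = 1,807,680,000 bytes.
Track D: 13 minutes = 780 s; 96,000 × 780 × 1 × 2 = 149,760,000 bytes.
Track E: 71 min = 4,260 s; 88,200 × 4,260 × 1 × 2 = 751,464,000 bytes.
Total = 2,944,568,000 bytes = 2.7 GiB.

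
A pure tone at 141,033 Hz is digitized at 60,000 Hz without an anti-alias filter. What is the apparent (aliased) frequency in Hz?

21,033 Hz

Nyquist = 60,000/2 = 30,000 Hz; 141,033 Hz exceeds it.
Alias = |141,033 − 2×60,000| = |141,033 − 120,000| = 21,033 Hz.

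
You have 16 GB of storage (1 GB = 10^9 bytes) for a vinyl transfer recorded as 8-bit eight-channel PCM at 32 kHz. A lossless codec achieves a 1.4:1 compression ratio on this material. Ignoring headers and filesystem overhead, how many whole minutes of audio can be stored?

Uncompressed byte rate = 32,000 × 1 × 8 = 256,000 bytes/s.
After 1.4:1 compression, effective rate ≈ 182857.14 bytes/s.
Capacity = 16 × 1,000,000,000 = 16,000,000,000 bytes.
16,000,000,000 / effective rate ≈ 87500 s → 1,458 minutes.

1,458 minutes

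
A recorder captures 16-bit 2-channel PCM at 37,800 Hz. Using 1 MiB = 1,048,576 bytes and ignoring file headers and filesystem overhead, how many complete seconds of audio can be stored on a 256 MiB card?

1,775 seconds

Uncompressed byte rate = 37,800 × 2 × 2 = 151,200 bytes/s.
Capacity = 256 × 1,048,576 = 268,435,456 bytes.
268,435,456 / 151,200 ≈ 1775.37 s → 1,775 seconds.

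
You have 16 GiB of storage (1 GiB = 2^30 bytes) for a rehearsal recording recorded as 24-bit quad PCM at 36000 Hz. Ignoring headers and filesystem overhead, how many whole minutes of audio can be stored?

662 minutes

Uncompressed byte rate = 36,000 × 3 × 4 = 432,000 bytes/s.
Capacity = 16 × 1,073,741,824 = 17,179,869,184 bytes.
17,179,869,184 / 432,000 ≈ 39768.22 s → 662 minutes.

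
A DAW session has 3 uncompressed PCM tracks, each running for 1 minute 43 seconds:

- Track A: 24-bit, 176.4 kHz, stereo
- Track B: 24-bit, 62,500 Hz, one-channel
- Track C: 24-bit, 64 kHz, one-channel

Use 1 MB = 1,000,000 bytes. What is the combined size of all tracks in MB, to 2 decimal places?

1 minute 43 seconds = 103 s.
Track A: 176,400 × 103 × 3 × 2 = 109,015,200 bytes.
Track B: 62,500 × 103 × 3 × 1 = 19,312,500 bytes.
Track C: 64,000 × 103 × 3 × 1 = 19,776,000 bytes.
Total = 148,103,700 bytes = 148.10 MB.

148.10 MB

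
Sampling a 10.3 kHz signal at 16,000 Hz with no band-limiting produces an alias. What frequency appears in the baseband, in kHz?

Nyquist = 16,000/2 = 8,000 Hz; 10,300 Hz exceeds it.
Alias = |10,300 − 1×16,000| = |10,300 − 16,000| = 5,700 Hz = 5.7 kHz.

5.7 kHz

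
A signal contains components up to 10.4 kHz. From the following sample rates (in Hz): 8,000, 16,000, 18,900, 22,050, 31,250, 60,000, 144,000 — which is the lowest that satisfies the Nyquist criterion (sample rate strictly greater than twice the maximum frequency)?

22,050 Hz

Need sample rate > 2 × 10,400 = 20,800 Hz.
Lowest listed rate above 20,800 Hz is 22,050 Hz.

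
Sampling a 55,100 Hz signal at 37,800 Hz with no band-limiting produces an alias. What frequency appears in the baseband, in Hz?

Nyquist = 37,800/2 = 18,900 Hz; 55,100 Hz exceeds it.
Alias = |55,100 − 1×37,800| = |55,100 − 37,800| = 17,300 Hz.

17,300 Hz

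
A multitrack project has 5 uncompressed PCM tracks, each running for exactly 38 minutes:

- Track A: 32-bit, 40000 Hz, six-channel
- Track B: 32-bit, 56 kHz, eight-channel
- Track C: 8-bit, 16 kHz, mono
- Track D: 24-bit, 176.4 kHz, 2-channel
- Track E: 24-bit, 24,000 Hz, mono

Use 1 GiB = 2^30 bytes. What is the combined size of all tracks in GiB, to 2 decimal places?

exactly 38 minutes = 2,280 s.
Track A: 40,000 × 2,280 × 4 × 6 = 2,188,800,000 bytes.
Track B: 56,000 × 2,280 × 4 × 8 = 4,085,760,000 bytes.
Track C: 16,000 × 2,280 × 1 × 1 = 36,480,000 bytes.
Track D: 176,400 × 2,280 × 3 × 2 = 2,413,152,000 bytes.
Track E: 24,000 × 2,280 × 3 × 1 = 164,160,000 bytes.
Total = 8,888,352,000 bytes = 8.28 GiB.

8.28 GiB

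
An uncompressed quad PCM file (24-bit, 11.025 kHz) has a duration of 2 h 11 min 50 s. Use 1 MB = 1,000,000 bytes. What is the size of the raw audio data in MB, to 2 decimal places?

1046.49 MB

Duration = 2 h 11 min 50 s = 7,910 s.
Bytes = 11,025 samples/s × 7,910 s × 3 bytes/sample × 4 ch = 1,046,493,000 bytes.
1,046,493,000 / 1,000,000 = 1046.49 MB.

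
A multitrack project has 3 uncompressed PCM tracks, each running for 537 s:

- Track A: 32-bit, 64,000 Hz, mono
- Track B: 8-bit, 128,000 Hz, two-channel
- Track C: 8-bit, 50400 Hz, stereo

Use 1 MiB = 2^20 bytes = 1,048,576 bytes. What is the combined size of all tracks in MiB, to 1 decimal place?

313.8 MiB

Track A: 64,000 × 537 × 4 × 1 = 137,472,000 bytes.
Track B: 128,000 × 537 × 1 × 2 = 137,472,000 bytes.
Track C: 50,400 × 537 × 1 × 2 = 54,129,600 bytes.
Total = 329,073,600 bytes = 313.8 MiB.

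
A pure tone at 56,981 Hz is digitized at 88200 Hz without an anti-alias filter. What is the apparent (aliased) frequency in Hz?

31,219 Hz

Nyquist = 88,200/2 = 44,100 Hz; 56,981 Hz exceeds it.
Alias = |56,981 − 1×88,200| = |56,981 − 88,200| = 31,219 Hz.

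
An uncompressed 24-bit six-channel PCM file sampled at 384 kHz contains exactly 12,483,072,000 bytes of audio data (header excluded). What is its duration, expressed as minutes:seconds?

Byte rate = 384,000 × 3 × 6 = 6,912,000 bytes/s.
Duration = 12,483,072,000 / 6,912,000 = 1,806 s.
1,806 s = 30:06.

30:06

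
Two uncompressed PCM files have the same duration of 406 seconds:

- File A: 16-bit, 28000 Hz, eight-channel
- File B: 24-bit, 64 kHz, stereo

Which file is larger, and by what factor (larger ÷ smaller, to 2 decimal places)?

File A, by a factor of 1.17

File A: 28,000 × 2 × 8 = 448,000 bytes/s.
File B: 64,000 × 3 × 2 = 384,000 bytes/s.
File A is larger; ratio = 181,888,000 / 155,904,000 = 1.17.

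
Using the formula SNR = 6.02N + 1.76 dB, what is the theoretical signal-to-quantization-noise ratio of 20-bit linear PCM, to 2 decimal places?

122.16 dB

6.02 × 20 + 1.76 = 122.16 dB.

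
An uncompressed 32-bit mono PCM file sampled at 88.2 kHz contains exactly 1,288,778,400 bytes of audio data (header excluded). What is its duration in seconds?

3,653 seconds

Byte rate = 88,200 × 4 × 1 = 352,800 bytes/s.
Duration = 1,288,778,400 / 352,800 = 3,653 s.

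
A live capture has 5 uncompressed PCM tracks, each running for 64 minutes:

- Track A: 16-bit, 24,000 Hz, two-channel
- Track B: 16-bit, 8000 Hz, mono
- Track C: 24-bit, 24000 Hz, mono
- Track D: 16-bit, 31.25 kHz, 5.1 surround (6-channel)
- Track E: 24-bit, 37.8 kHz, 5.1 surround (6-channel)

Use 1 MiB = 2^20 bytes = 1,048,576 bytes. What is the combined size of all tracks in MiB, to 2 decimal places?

64 minutes = 3,840 s.
Track A: 24,000 × 3,840 × 2 × 2 = 368,640,000 bytes.
Track B: 8,000 × 3,840 × 2 × 1 = 61,440,000 bytes.
Track C: 24,000 × 3,840 × 3 × 1 = 276,480,000 bytes.
Track D: 31,250 × 3,840 × 2 × 6 = 1,440,000,000 bytes.
Track E: 37,800 × 3,840 × 3 × 6 = 2,612,736,000 bytes.
Total = 4,759,296,000 bytes = 4538.82 MiB.

4538.82 MiB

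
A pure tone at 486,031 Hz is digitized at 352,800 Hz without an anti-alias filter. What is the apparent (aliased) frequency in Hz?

133,231 Hz

Nyquist = 352,800/2 = 176,400 Hz; 486,031 Hz exceeds it.
Alias = |486,031 − 1×352,800| = |486,031 − 352,800| = 133,231 Hz.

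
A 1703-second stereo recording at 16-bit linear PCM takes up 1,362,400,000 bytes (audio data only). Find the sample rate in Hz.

Bytes = sample_rate × seconds × bytes_per_sample × channels.
sample_rate = 1,362,400,000 / (1,703 × 2 × 2) = 1,362,400,000 / 6,812 = 200,000 Hz.

200,000 Hz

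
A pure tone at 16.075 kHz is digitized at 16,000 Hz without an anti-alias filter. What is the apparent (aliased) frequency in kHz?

Nyquist = 16,000/2 = 8,000 Hz; 16,075 Hz exceeds it.
Alias = |16,075 − 1×16,000| = |16,075 − 16,000| = 75 Hz = 0.075 kHz.

0.075 kHz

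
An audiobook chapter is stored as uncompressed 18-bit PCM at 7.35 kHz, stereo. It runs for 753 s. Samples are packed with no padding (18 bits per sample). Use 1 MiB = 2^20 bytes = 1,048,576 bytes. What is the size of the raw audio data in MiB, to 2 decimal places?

23.75 MiB

Bits = 7,350 × 753 × 18 × 2 = 199,243,800 bits = 24,905,475 bytes.
24,905,475 / 1,048,576 = 23.75 MiB.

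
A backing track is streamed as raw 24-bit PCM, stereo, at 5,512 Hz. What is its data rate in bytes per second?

33,072 bytes/s

Bit rate = 5,512 × 24 × 2 = 264,576 bits/s.
264,576 / 8 = 33,072 bytes/s.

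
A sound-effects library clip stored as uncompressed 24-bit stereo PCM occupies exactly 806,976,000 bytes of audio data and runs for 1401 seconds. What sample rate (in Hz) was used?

96,000 Hz

Bytes = sample_rate × seconds × bytes_per_sample × channels.
sample_rate = 806,976,000 / (1,401 × 3 × 2) = 806,976,000 / 8,406 = 96,000 Hz.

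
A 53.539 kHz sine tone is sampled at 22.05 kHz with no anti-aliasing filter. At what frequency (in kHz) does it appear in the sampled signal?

Nyquist = 22,050/2 = 11,025 Hz; 53,539 Hz exceeds it.
Alias = |53,539 − 2×22,050| = |53,539 − 44,100| = 9,439 Hz = 9.439 kHz.

9.439 kHz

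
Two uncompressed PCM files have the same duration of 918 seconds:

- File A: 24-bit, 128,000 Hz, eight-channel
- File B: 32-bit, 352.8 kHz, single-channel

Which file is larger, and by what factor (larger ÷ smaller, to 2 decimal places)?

File A: 128,000 × 3 × 8 = 3,072,000 bytes/s.
File B: 352,800 × 4 × 1 = 1,411,200 bytes/s.
File A is larger; ratio = 2,820,096,000 / 1,295,481,600 = 2.18.

File A, by a factor of 2.18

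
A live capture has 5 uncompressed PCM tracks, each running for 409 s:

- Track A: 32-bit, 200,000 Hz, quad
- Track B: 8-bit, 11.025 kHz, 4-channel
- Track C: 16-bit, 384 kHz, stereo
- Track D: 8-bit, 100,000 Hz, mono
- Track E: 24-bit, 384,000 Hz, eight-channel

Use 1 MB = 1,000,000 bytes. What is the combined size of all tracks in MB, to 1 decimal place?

Track A: 200,000 × 409 × 4 × 4 = 1,308,800,000 bytes.
Track B: 11,025 × 409 × 1 × 4 = 18,036,900 bytes.
Track C: 384,000 × 409 × 2 × 2 = 628,224,000 bytes.
Track D: 100,000 × 409 × 1 × 1 = 40,900,000 bytes.
Track E: 384,000 × 409 × 3 × 8 = 3,769,344,000 bytes.
Total = 5,765,304,900 bytes = 5765.3 MB.

5765.3 MB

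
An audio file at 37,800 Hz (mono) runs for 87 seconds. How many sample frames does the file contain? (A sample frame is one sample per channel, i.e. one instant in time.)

37,800 samples/s × 87 s = 3,288,600 frames.

3,288,600 sample frames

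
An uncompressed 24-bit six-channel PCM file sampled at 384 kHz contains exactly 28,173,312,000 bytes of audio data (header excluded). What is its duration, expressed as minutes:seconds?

67:56

Byte rate = 384,000 × 3 × 6 = 6,912,000 bytes/s.
Duration = 28,173,312,000 / 6,912,000 = 4,076 s.
4,076 s = 67:56.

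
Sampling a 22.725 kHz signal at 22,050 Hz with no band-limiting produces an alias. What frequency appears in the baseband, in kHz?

0.675 kHz

Nyquist = 22,050/2 = 11,025 Hz; 22,725 Hz exceeds it.
Alias = |22,725 − 1×22,050| = |22,725 − 22,050| = 675 Hz = 0.675 kHz.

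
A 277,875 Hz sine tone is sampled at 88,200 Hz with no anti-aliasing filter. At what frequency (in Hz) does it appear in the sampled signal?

13,275 Hz

Nyquist = 88,200/2 = 44,100 Hz; 277,875 Hz exceeds it.
Alias = |277,875 − 3×88,200| = |277,875 − 264,600| = 13,275 Hz.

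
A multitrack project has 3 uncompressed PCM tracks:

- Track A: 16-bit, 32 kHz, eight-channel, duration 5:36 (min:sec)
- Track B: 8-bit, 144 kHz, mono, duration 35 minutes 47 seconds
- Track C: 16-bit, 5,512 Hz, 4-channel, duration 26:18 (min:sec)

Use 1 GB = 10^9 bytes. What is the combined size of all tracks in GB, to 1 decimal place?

0.6 GB

Track A: 5:36 (min:sec) = 336 s; 32,000 × 336 × 2 × 8 = 172,032,000 bytes.
Track B: 35 minutes 47 seconds = 2,147 s; 144,000 × 2,147 × 1 × 1 = 309,168,000 bytes.
Track C: 26:18 (min:sec) = 1,578 s; 5,512 × 1,578 × 2 × 4 = 69,583,488 bytes.
Total = 550,783,488 bytes = 0.6 GB.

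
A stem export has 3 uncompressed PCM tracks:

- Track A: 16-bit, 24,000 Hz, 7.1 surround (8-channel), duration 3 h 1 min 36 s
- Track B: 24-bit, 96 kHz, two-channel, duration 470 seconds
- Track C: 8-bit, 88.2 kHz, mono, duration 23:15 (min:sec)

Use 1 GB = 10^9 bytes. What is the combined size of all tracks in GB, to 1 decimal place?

4.6 GB

Track A: 3 h 1 min 36 s = 10,896 s; 24,000 × 10,896 × 2 × 8 = 4,184,064,000 bytes.
Track B: 96,000 × 470 × 3 × 2 = 270,720,000 bytes.
Track C: 23:15 (min:sec) = 1,395 s; 88,200 × 1,395 × 1 × 1 = 123,039,000 bytes.
Total = 4,577,823,000 bytes = 4.6 GB.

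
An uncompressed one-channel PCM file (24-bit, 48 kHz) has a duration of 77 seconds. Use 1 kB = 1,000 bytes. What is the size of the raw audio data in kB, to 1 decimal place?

Bytes = 48,000 samples/s × 77 s × 3 bytes/sample × 1 ch = 11,088,000 bytes.
11,088,000 / 1,000 = 11088.0 kB.

11088.0 kB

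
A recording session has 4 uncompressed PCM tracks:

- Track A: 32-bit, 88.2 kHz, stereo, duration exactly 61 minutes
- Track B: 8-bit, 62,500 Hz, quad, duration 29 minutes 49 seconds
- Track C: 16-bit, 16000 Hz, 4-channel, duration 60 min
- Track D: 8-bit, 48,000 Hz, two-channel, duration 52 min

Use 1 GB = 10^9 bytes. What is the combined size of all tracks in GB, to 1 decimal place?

Track A: exactly 61 minutes = 3,660 s; 88,200 × 3,660 × 4 × 2 = 2,582,496,000 bytes.
Track B: 29 minutes 49 seconds = 1,789 s; 62,500 × 1,789 × 1 × 4 = 447,250,000 bytes.
Track C: 60 min = 3,600 s; 16,000 × 3,600 × 2 × 4 = 460,800,000 bytes.
Track D: 52 min = 3,120 s; 48,000 × 3,120 × 1 × 2 = 299,520,000 bytes.
Total = 3,790,066,000 bytes = 3.8 GB.

3.8 GB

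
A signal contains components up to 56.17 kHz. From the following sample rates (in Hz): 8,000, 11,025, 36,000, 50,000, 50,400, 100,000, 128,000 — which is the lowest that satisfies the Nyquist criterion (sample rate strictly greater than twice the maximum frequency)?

Need sample rate > 2 × 56,170 = 112,340 Hz.
Lowest listed rate above 112,340 Hz is 128,000 Hz.

128,000 Hz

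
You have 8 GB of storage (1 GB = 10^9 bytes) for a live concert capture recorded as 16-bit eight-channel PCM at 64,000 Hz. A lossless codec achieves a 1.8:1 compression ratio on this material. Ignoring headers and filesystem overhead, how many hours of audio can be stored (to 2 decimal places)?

Uncompressed byte rate = 64,000 × 2 × 8 = 1,024,000 bytes/s.
After 1.8:1 compression, effective rate ≈ 568888.89 bytes/s.
Capacity = 8 × 1,000,000,000 = 8,000,000,000 bytes.
8,000,000,000 / effective rate ≈ 14062.5 s → 3.91 hours.

3.91 hours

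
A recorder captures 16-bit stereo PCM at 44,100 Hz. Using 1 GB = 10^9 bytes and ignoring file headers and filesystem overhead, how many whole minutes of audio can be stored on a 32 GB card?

3,023 minutes

Uncompressed byte rate = 44,100 × 2 × 2 = 176,400 bytes/s.
Capacity = 32 × 1,000,000,000 = 32,000,000,000 bytes.
32,000,000,000 / 176,400 ≈ 181405.9 s → 3,023 minutes.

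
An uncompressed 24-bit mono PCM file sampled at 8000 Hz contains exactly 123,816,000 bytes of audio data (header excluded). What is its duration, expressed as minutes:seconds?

85:59

Byte rate = 8,000 × 3 × 1 = 24,000 bytes/s.
Duration = 123,816,000 / 24,000 = 5,159 s.
5,159 s = 85:59.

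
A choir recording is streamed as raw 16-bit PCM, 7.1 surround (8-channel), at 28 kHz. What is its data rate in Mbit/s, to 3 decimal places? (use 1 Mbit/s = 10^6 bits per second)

3.584 Mbit/s

Bit rate = 28,000 × 16 × 8 = 3,584,000 bits/s.
= 3.584 Mbit/s.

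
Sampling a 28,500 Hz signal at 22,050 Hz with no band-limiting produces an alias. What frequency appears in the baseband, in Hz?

6,450 Hz

Nyquist = 22,050/2 = 11,025 Hz; 28,500 Hz exceeds it.
Alias = |28,500 − 1×22,050| = |28,500 − 22,050| = 6,450 Hz.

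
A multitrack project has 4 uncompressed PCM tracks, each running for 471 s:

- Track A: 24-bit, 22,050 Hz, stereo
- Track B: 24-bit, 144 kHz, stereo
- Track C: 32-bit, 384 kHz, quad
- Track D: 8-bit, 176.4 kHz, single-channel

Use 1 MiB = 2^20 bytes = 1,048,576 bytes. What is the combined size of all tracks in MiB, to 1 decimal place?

Track A: 22,050 × 471 × 3 × 2 = 62,313,300 bytes.
Track B: 144,000 × 471 × 3 × 2 = 406,944,000 bytes.
Track C: 384,000 × 471 × 4 × 4 = 2,893,824,000 bytes.
Track D: 176,400 × 471 × 1 × 1 = 83,084,400 bytes.
Total = 3,446,165,700 bytes = 3286.5 MiB.

3286.5 MiB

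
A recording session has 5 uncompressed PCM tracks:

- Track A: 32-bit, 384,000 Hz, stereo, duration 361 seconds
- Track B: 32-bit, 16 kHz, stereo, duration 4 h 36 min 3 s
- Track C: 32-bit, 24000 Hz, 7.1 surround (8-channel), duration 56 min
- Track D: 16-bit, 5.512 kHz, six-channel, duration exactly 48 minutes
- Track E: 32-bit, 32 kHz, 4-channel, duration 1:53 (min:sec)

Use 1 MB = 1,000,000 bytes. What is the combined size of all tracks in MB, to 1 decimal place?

6057.9 MB

Track A: 384,000 × 361 × 4 × 2 = 1,108,992,000 bytes.
Track B: 4 h 36 min 3 s = 16,563 s; 16,000 × 16,563 × 4 × 2 = 2,120,064,000 bytes.
Track C: 56 min = 3,360 s; 24,000 × 3,360 × 4 × 8 = 2,580,480,000 bytes.
Track D: exactly 48 minutes = 2,880 s; 5,512 × 2,880 × 2 × 6 = 190,494,720 bytes.
Track E: 1:53 (min:sec) = 113 s; 32,000 × 113 × 4 × 4 = 57,856,000 bytes.
Total = 6,057,886,720 bytes = 6057.9 MB.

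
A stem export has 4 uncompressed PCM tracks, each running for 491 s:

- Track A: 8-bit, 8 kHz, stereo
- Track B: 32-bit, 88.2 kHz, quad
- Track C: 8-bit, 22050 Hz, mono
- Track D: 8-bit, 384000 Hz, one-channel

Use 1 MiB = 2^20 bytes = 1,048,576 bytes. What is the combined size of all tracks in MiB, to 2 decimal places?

858.43 MiB

Track A: 8,000 × 491 × 1 × 2 = 7,856,000 bytes.
Track B: 88,200 × 491 × 4 × 4 = 692,899,200 bytes.
Track C: 22,050 × 491 × 1 × 1 = 10,826,550 bytes.
Track D: 384,000 × 491 × 1 × 1 = 188,544,000 bytes.
Total = 900,125,750 bytes = 858.43 MiB.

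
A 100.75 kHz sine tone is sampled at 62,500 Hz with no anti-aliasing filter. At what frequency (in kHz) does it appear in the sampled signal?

24.25 kHz

Nyquist = 62,500/2 = 31,250 Hz; 100,750 Hz exceeds it.
Alias = |100,750 − 2×62,500| = |100,750 − 125,000| = 24,250 Hz = 24.25 kHz.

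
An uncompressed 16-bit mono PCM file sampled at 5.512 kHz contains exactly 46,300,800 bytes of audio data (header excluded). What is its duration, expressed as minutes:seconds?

70:00

Byte rate = 5,512 × 2 × 1 = 11,024 bytes/s.
Duration = 46,300,800 / 11,024 = 4,200 s.
4,200 s = 70:00.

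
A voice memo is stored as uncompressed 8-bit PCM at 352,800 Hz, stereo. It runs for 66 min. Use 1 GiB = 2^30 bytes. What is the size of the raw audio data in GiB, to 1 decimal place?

2.6 GiB

Duration = 66 min = 3,960 s.
Bytes = 352,800 samples/s × 3,960 s × 1 bytes/sample × 2 ch = 2,794,176,000 bytes.
2,794,176,000 / 1,073,741,824 = 2.6 GiB.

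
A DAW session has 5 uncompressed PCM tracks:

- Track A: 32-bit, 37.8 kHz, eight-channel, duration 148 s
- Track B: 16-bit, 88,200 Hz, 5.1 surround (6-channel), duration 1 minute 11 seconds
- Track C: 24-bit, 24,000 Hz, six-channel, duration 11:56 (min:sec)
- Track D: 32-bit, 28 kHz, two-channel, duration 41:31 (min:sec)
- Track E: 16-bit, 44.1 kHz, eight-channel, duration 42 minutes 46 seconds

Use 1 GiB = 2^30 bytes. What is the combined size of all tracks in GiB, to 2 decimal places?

Track A: 37,800 × 148 × 4 × 8 = 179,020,800 bytes.
Track B: 1 minute 11 seconds = 71 s; 88,200 × 71 × 2 × 6 = 75,146,400 bytes.
Track C: 11:56 (min:sec) = 716 s; 24,000 × 716 × 3 × 6 = 309,312,000 bytes.
Track D: 41:31 (min:sec) = 2,491 s; 28,000 × 2,491 × 4 × 2 = 557,984,000 bytes.
Track E: 42 minutes 46 seconds = 2,566 s; 44,100 × 2,566 × 2 × 8 = 1,810,569,600 bytes.
Total = 2,932,032,800 bytes = 2.73 GiB.

2.73 GiB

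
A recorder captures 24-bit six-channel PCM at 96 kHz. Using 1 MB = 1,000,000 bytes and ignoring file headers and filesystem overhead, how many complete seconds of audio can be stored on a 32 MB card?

18 seconds

Uncompressed byte rate = 96,000 × 3 × 6 = 1,728,000 bytes/s.
Capacity = 32 × 1,000,000 = 32,000,000 bytes.
32,000,000 / 1,728,000 ≈ 18.52 s → 18 seconds.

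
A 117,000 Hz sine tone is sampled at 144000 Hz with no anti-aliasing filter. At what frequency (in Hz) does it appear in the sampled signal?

27,000 Hz

Nyquist = 144,000/2 = 72,000 Hz; 117,000 Hz exceeds it.
Alias = |117,000 − 1×144,000| = |117,000 − 144,000| = 27,000 Hz.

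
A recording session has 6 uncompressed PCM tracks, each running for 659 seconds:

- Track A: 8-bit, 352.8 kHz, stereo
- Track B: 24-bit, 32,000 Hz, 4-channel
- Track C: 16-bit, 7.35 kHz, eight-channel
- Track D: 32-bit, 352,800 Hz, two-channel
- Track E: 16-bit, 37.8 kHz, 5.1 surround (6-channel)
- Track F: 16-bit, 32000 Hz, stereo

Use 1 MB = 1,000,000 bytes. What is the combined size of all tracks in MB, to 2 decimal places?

3038.78 MB

Track A: 352,800 × 659 × 1 × 2 = 464,990,400 bytes.
Track B: 32,000 × 659 × 3 × 4 = 253,056,000 bytes.
Track C: 7,350 × 659 × 2 × 8 = 77,498,400 bytes.
Track D: 352,800 × 659 × 4 × 2 = 1,859,961,600 bytes.
Track E: 37,800 × 659 × 2 × 6 = 298,922,400 bytes.
Track F: 32,000 × 659 × 2 × 2 = 84,352,000 bytes.
Total = 3,038,780,800 bytes = 3038.78 MB.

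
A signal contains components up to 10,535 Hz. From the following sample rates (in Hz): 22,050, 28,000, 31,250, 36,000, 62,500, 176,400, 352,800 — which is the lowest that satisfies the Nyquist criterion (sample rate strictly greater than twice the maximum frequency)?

Need sample rate > 2 × 10,535 = 21,070 Hz.
Lowest listed rate above 21,070 Hz is 22,050 Hz.

22,050 Hz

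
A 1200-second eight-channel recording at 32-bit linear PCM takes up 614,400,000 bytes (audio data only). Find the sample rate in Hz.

16,000 Hz

Bytes = sample_rate × seconds × bytes_per_sample × channels.
sample_rate = 614,400,000 / (1,200 × 4 × 8) = 614,400,000 / 38,400 = 16,000 Hz.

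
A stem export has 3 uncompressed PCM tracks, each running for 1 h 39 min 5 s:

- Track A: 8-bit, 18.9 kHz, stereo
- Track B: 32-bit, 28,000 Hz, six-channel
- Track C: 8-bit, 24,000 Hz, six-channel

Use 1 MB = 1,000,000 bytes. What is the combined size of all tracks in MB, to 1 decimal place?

1 h 39 min 5 s = 5,945 s.
Track A: 18,900 × 5,945 × 1 × 2 = 224,721,000 bytes.
Track B: 28,000 × 5,945 × 4 × 6 = 3,995,040,000 bytes.
Track C: 24,000 × 5,945 × 1 × 6 = 856,080,000 bytes.
Total = 5,075,841,000 bytes = 5075.8 MB.

5075.8 MB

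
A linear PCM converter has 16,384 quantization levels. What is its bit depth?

14 bits

log2(16,384) = 14.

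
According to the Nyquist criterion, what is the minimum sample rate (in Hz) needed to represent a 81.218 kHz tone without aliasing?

162,436 Hz

Minimum sample rate = 2 × 81,218 Hz = 162,436 Hz.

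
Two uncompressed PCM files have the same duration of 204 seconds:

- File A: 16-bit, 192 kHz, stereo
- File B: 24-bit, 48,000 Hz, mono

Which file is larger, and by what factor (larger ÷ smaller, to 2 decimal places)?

File A, by a factor of 5.33

File A: 192,000 × 2 × 2 = 768,000 bytes/s.
File B: 48,000 × 3 × 1 = 144,000 bytes/s.
File A is larger; ratio = 156,672,000 / 29,376,000 = 5.33.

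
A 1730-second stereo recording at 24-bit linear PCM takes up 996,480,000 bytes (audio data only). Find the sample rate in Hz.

Bytes = sample_rate × seconds × bytes_per_sample × channels.
sample_rate = 996,480,000 / (1,730 × 3 × 2) = 996,480,000 / 10,380 = 96,000 Hz.

96,000 Hz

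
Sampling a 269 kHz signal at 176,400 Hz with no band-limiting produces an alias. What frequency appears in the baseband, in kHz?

83.8 kHz

Nyquist = 176,400/2 = 88,200 Hz; 269,000 Hz exceeds it.
Alias = |269,000 − 2×176,400| = |269,000 − 352,800| = 83,800 Hz = 83.8 kHz.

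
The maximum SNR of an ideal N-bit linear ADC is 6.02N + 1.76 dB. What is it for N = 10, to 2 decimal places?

61.96 dB

6.02 × 10 + 1.76 = 61.96 dB.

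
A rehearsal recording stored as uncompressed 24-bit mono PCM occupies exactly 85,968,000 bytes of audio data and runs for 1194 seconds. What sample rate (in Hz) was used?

24,000 Hz

Bytes = sample_rate × seconds × bytes_per_sample × channels.
sample_rate = 85,968,000 / (1,194 × 3 × 1) = 85,968,000 / 3,582 = 24,000 Hz.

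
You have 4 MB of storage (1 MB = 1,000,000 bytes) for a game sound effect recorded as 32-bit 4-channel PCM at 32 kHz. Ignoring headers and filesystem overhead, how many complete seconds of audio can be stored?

7 seconds

Uncompressed byte rate = 32,000 × 4 × 4 = 512,000 bytes/s.
Capacity = 4 × 1,000,000 = 4,000,000 bytes.
4,000,000 / 512,000 ≈ 7.81 s → 7 seconds.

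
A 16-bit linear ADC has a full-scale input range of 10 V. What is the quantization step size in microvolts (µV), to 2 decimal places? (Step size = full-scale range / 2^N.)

152.59 µV

10 V / 2^16 = 10 / 65,536 V = 152.59 µV.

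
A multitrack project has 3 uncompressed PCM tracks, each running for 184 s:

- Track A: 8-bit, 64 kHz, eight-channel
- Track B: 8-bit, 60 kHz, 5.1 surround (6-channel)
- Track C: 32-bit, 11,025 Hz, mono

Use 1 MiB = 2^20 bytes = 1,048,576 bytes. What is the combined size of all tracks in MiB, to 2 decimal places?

160.75 MiB

Track A: 64,000 × 184 × 1 × 8 = 94,208,000 bytes.
Track B: 60,000 × 184 × 1 × 6 = 66,240,000 bytes.
Track C: 11,025 × 184 × 4 × 1 = 8,114,400 bytes.
Total = 168,562,400 bytes = 160.75 MiB.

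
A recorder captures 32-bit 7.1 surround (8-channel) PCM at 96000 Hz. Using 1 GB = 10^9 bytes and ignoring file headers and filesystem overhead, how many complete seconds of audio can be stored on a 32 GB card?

10,416 seconds

Uncompressed byte rate = 96,000 × 4 × 8 = 3,072,000 bytes/s.
Capacity = 32 × 1,000,000,000 = 32,000,000,000 bytes.
32,000,000,000 / 3,072,000 ≈ 10416.67 s → 10,416 seconds.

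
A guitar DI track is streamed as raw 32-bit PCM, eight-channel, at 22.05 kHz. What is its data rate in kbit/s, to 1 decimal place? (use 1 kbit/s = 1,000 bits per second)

5644.8 kbit/s

Bit rate = 22,050 × 32 × 8 = 5,644,800 bits/s.
= 5644.8 kbit/s.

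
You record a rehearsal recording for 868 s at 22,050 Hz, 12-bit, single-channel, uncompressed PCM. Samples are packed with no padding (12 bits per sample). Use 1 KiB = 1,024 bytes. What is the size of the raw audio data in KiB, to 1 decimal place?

28036.2 KiB

Bits = 22,050 × 868 × 12 × 1 = 229,672,800 bits = 28,709,100 bytes.
28,709,100 / 1,024 = 28036.2 KiB.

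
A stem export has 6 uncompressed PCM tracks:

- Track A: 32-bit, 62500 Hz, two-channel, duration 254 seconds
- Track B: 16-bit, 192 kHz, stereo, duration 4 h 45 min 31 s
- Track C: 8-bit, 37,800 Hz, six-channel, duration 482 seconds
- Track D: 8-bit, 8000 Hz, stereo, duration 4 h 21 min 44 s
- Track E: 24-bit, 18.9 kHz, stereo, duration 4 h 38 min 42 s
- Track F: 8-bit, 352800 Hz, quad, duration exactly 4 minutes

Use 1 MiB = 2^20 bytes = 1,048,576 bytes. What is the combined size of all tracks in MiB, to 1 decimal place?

Track A: 62,500 × 254 × 4 × 2 = 127,000,000 bytes.
Track B: 4 h 45 min 31 s = 17,131 s; 192,000 × 17,131 × 2 × 2 = 13,156,608,000 bytes.
Track C: 37,800 × 482 × 1 × 6 = 109,317,600 bytes.
Track D: 4 h 21 min 44 s = 15,704 s; 8,000 × 15,704 × 1 × 2 = 251,264,000 bytes.
Track E: 4 h 38 min 42 s = 16,722 s; 18,900 × 16,722 × 3 × 2 = 1,896,274,800 bytes.
Track F: exactly 4 minutes = 240 s; 352,800 × 240 × 1 × 4 = 338,688,000 bytes.
Total = 15,879,152,400 bytes = 15143.5 MiB.

15143.5 MiB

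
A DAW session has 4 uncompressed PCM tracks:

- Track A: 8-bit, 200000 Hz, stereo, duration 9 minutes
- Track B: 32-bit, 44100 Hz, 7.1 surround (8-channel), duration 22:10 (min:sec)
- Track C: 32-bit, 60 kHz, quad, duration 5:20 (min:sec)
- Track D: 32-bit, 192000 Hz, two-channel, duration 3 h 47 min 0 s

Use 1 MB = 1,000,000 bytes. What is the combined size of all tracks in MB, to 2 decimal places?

23320.42 MB

Track A: 9 minutes = 540 s; 200,000 × 540 × 1 × 2 = 216,000,000 bytes.
Track B: 22:10 (min:sec) = 1,330 s; 44,100 × 1,330 × 4 × 8 = 1,876,896,000 bytes.
Track C: 5:20 (min:sec) = 320 s; 60,000 × 320 × 4 × 4 = 307,200,000 bytes.
Track D: 3 h 47 min 0 s = 13,620 s; 192,000 × 13,620 × 4 × 2 = 20,920,320,000 bytes.
Total = 23,320,416,000 bytes = 23320.42 MB.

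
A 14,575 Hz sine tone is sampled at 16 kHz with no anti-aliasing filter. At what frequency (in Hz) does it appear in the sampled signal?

1,425 Hz

Nyquist = 16,000/2 = 8,000 Hz; 14,575 Hz exceeds it.
Alias = |14,575 − 1×16,000| = |14,575 − 16,000| = 1,425 Hz.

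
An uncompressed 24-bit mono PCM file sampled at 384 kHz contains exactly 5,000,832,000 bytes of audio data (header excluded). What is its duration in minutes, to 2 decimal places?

72.35 minutes

Byte rate = 384,000 × 3 × 1 = 1,152,000 bytes/s.
Duration = 5,000,832,000 / 1,152,000 = 4,341 s.
4,341 s / 60 = 72.35 minutes.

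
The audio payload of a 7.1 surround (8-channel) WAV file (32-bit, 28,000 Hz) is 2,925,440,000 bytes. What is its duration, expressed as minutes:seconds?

Byte rate = 28,000 × 4 × 8 = 896,000 bytes/s.
Duration = 2,925,440,000 / 896,000 = 3,265 s.
3,265 s = 54:25.

54:25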